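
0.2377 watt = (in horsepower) 0.0003188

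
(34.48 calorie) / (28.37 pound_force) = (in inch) 45.01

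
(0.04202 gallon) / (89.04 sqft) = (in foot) 6.309e-05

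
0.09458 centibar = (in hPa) 0.9458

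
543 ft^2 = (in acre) 0.01247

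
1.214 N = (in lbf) 0.2729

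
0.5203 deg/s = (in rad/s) 0.009081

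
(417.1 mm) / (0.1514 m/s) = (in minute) 0.04592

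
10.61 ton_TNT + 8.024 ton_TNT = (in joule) 7.796e+10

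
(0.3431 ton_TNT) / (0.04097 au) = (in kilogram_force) 0.02388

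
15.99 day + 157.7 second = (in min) 2.303e+04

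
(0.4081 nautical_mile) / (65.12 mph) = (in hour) 0.007212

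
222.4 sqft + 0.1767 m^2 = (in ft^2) 224.3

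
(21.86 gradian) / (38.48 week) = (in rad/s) 1.475e-08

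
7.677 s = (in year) 2.434e-07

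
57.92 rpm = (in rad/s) 6.065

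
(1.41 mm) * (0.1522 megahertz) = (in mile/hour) 480.1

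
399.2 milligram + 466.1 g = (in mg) 4.665e+05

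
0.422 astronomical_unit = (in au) 0.422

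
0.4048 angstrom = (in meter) 4.048e-11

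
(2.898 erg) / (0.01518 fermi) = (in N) 1.909e+10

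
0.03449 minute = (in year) 6.562e-08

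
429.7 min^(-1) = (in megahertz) 7.162e-06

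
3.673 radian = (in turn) 0.5846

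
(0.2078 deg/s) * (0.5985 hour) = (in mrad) 7814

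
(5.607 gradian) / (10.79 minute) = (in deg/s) 0.007795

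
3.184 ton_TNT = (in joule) 1.332e+10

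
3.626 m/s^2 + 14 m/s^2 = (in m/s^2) 17.63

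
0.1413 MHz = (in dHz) 1.413e+06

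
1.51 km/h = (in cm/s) 41.94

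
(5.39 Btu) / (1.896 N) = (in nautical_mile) 1.62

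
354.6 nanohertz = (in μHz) 0.3546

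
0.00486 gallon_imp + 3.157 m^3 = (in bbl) 19.86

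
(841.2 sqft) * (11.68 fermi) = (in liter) 9.128e-10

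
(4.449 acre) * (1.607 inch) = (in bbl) 4622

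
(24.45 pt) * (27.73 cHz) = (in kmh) 0.008611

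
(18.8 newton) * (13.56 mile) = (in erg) 4.103e+12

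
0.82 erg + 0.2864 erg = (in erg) 1.106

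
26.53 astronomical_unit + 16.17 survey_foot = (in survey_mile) 2.466e+09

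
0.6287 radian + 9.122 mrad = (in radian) 0.6378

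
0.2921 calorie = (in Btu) 0.001158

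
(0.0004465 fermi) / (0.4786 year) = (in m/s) 2.958e-26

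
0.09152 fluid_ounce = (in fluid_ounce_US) 0.09152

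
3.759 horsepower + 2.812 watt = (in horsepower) 3.763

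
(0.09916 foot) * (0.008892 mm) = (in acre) 6.641e-11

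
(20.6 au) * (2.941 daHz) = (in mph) 2.027e+14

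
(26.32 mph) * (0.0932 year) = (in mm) 3.458e+10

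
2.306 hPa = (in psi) 0.03345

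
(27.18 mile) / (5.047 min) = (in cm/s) 1.444e+04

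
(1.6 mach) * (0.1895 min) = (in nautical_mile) 3.345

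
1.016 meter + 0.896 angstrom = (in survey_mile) 0.0006313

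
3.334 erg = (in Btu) 3.16e-10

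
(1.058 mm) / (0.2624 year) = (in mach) 3.755e-13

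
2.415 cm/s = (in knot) 0.04694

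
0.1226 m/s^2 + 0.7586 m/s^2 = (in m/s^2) 0.8812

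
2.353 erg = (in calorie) 5.624e-08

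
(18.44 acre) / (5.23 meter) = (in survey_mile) 8.866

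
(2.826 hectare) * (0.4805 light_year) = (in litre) 1.285e+23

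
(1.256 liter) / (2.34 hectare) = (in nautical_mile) 2.898e-11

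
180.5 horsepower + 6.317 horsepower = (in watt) 1.393e+05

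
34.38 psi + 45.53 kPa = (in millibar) 2826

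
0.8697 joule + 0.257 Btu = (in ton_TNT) 6.501e-08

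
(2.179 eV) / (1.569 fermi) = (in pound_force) 5.002e-05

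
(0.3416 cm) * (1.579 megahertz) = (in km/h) 1.942e+04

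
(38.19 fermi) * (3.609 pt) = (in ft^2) 5.234e-16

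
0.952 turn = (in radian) 5.982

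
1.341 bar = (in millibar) 1341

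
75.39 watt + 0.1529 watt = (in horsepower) 0.1013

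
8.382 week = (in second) 5.069e+06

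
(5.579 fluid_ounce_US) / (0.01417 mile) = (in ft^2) 7.788e-05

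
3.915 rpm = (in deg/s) 23.49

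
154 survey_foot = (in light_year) 4.961e-15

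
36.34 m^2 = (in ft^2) 391.2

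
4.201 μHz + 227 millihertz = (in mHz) 227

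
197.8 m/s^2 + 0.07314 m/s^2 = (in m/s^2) 197.9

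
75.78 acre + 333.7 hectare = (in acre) 900.4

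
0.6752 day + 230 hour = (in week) 1.466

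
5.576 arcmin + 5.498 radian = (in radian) 5.5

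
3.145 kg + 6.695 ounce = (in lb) 7.352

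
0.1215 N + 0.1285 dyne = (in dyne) 1.215e+04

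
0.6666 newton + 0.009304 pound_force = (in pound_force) 0.1592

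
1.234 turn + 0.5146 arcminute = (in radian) 7.754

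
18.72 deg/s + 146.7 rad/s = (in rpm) 1404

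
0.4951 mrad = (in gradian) 0.03152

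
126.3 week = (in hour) 2.122e+04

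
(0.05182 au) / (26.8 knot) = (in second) 5.623e+08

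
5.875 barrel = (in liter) 934.1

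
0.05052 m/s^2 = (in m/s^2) 0.05052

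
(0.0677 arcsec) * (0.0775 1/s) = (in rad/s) 2.544e-08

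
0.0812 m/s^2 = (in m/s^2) 0.0812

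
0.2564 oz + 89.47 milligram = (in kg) 0.007358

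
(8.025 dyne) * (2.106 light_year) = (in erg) 1.599e+19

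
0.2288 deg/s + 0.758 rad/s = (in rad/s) 0.762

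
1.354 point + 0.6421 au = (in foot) 3.151e+11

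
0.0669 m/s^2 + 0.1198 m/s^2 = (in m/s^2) 0.1867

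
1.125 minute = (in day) 0.0007813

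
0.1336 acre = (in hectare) 0.05407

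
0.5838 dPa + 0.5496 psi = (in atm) 0.0374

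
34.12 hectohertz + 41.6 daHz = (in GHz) 3.828e-06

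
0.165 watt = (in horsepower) 0.0002213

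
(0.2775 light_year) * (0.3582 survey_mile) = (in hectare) 1.513e+14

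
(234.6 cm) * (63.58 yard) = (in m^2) 136.4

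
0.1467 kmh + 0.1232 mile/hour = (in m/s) 0.09583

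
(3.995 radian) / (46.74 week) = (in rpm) 1.35e-06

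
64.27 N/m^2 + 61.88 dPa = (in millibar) 0.7046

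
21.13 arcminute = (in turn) 0.0009782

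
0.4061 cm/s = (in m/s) 0.004061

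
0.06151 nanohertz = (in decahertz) 6.151e-12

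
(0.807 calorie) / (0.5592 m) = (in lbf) 1.357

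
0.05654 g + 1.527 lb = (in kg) 0.6927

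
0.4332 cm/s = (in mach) 1.272e-05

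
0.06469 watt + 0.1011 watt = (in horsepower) 0.0002223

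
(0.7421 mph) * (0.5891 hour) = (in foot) 2308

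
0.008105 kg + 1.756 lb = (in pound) 1.774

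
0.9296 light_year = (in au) 5.879e+04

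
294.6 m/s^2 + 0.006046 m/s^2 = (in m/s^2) 294.6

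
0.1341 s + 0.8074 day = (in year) 0.002212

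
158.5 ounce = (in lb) 9.906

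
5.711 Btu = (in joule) 6025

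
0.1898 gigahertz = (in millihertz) 1.898e+11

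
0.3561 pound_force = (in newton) 1.584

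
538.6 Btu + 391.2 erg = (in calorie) 1.358e+05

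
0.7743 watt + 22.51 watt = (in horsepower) 0.03122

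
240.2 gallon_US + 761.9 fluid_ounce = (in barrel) 5.861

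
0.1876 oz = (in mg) 5318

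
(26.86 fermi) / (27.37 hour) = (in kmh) 9.814e-19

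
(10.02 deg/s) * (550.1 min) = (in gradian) 3.675e+05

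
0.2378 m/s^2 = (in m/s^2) 0.2378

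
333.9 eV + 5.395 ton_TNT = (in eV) 1.409e+29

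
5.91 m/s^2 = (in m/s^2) 5.91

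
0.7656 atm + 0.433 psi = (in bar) 0.8056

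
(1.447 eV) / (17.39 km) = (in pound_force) 2.997e-24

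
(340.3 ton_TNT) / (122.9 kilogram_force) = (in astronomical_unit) 0.007897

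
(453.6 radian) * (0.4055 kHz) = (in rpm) 1.756e+06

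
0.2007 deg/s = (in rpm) 0.03345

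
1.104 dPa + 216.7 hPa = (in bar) 0.2167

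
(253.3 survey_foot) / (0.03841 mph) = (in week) 0.007434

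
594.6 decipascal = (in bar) 0.0005946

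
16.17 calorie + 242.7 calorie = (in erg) 1.083e+10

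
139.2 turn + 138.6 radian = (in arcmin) 3.483e+06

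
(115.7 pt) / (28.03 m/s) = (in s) 0.001456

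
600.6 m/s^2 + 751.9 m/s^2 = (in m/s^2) 1352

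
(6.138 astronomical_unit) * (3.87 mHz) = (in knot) 6.908e+09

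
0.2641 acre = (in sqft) 1.15e+04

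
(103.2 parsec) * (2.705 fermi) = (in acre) 2.129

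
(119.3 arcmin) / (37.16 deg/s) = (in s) 0.05351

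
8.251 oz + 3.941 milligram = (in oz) 8.251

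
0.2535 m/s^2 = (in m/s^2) 0.2535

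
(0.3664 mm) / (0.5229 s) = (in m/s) 0.0007007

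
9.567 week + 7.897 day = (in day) 74.87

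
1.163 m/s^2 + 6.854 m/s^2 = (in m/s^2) 8.017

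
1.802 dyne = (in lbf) 4.051e-06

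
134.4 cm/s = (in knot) 2.613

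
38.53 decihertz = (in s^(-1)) 3.853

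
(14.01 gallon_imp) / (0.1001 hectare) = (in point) 0.1804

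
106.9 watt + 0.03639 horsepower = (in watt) 134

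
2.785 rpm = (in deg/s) 16.71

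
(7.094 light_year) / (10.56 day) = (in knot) 1.43e+11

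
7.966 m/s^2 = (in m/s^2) 7.966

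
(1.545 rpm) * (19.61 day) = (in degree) 1.571e+07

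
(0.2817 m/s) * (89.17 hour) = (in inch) 3.56e+06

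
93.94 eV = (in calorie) 3.597e-18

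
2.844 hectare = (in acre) 7.028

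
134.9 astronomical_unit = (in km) 2.018e+10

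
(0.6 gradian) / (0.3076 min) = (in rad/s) 0.0005107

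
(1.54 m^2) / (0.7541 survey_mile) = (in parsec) 4.112e-20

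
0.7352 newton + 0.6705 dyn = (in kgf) 0.07497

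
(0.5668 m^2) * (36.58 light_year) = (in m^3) 1.962e+17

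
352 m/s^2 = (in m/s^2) 352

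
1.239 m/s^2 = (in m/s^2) 1.239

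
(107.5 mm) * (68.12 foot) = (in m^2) 2.232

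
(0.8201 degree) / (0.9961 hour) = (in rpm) 3.812e-05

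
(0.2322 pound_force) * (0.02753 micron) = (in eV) 1.775e+11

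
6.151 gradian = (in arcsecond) 1.993e+04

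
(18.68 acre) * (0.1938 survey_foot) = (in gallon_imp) 9.823e+05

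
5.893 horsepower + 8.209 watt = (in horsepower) 5.904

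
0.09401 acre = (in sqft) 4095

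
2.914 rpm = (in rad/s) 0.3052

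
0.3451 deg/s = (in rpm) 0.05752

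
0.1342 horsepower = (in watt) 100.1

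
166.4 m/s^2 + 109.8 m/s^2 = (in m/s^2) 276.2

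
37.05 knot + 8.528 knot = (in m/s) 23.45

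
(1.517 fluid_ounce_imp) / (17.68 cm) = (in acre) 6.024e-08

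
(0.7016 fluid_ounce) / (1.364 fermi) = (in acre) 3.759e+06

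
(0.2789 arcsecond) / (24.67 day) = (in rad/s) 6.344e-13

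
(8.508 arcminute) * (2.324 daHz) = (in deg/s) 3.295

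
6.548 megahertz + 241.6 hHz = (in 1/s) 6.572e+06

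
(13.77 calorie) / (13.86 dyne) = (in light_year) 4.394e-11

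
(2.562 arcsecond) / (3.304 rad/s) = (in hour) 1.044e-09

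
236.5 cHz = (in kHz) 0.002365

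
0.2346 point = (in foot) 0.0002715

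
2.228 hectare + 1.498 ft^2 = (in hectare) 2.228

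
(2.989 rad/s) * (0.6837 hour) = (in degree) 4.215e+05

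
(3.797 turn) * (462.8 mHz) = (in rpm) 105.4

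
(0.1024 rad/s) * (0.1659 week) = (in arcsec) 2.119e+09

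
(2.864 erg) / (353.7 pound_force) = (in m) 1.82e-10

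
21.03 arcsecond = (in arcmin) 0.3505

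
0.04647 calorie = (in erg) 1.944e+06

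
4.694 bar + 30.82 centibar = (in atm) 4.937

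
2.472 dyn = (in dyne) 2.472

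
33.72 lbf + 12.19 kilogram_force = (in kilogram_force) 27.49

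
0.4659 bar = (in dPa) 4.659e+05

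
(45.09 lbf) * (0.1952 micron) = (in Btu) 3.711e-08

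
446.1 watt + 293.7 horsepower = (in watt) 2.195e+05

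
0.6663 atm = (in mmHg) 506.4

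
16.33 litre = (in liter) 16.33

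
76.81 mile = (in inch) 4.867e+06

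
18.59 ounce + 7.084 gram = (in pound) 1.177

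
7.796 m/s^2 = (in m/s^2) 7.796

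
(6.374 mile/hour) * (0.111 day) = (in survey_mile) 16.98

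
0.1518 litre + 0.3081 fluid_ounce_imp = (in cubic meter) 0.0001606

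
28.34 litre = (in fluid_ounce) 958.3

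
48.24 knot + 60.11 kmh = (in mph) 92.86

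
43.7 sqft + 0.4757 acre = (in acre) 0.4767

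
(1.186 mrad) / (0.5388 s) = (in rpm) 0.02102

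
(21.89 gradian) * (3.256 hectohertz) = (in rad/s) 112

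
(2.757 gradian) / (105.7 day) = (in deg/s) 2.717e-07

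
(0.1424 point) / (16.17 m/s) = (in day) 3.596e-11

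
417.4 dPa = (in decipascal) 417.4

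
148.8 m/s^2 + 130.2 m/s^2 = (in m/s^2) 279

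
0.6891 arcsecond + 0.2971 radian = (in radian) 0.2971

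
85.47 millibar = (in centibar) 8.547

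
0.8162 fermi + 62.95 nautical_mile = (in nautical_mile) 62.95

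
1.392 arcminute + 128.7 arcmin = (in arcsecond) 7806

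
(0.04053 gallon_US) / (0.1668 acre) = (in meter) 2.273e-07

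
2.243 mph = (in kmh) 3.61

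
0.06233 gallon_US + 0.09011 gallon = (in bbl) 0.00363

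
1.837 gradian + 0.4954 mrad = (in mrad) 29.35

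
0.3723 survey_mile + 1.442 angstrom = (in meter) 599.2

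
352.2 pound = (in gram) 1.598e+05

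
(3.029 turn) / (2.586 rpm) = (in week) 0.0001162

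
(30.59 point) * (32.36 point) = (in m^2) 0.0001232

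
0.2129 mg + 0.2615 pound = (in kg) 0.1186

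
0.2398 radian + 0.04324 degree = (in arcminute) 827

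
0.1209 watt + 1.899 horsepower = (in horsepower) 1.899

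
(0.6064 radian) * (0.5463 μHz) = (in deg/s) 1.898e-05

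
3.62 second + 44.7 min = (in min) 44.76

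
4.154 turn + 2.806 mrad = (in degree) 1496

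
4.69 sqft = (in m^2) 0.4357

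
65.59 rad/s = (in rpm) 626.3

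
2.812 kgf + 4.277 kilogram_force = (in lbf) 15.63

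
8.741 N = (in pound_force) 1.965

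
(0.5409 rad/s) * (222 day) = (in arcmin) 3.567e+10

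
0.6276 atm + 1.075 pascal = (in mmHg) 477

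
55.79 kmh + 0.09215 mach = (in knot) 91.12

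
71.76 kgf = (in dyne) 7.037e+07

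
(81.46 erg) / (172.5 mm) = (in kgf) 4.815e-06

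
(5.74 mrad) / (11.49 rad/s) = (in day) 5.782e-09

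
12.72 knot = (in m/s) 6.544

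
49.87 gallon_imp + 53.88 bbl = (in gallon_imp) 1934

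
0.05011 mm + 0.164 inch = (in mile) 2.62e-06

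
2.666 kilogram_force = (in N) 26.14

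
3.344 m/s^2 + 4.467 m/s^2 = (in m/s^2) 7.811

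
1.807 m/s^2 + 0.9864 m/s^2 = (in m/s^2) 2.793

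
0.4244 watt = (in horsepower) 0.0005691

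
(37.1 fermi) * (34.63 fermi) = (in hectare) 1.285e-31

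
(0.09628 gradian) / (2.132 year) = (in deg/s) 1.289e-09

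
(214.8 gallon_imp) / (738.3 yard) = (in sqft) 0.01557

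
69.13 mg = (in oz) 0.002438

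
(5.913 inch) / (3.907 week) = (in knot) 1.236e-07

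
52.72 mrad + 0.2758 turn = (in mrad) 1786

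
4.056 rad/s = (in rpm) 38.73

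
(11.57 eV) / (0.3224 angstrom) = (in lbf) 1.293e-08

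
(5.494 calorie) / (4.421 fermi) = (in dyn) 5.199e+20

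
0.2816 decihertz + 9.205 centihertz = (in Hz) 0.1202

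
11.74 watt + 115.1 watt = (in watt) 126.8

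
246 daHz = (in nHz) 2.46e+12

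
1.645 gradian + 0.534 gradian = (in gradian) 2.179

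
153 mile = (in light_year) 2.603e-11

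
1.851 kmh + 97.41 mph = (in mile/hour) 98.56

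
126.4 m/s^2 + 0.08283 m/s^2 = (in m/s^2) 126.5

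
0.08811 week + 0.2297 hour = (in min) 901.9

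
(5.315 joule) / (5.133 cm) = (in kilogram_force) 10.56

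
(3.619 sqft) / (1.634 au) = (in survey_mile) 8.547e-16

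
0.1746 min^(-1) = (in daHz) 0.000291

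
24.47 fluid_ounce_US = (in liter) 0.7237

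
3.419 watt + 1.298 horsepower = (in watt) 971.3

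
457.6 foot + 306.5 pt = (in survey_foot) 458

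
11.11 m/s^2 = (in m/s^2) 11.11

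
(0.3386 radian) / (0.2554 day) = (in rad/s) 1.534e-05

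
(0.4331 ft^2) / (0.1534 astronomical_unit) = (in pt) 4.97e-09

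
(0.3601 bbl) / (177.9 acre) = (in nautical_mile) 4.294e-11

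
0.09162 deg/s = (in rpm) 0.01527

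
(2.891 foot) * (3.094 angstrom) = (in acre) 6.737e-14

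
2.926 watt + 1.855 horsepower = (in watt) 1386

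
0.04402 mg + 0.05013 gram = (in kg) 5.017e-05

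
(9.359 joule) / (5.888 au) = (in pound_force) 2.389e-12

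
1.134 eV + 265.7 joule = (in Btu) 0.2518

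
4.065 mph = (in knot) 3.532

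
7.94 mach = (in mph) 6048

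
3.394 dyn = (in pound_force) 7.63e-06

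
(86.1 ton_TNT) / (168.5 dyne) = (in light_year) 0.0226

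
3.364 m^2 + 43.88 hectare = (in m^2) 4.388e+05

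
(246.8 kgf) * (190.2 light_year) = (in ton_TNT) 1.041e+12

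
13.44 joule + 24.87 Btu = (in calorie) 6275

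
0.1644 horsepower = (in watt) 122.6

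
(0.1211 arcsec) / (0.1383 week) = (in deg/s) 4.022e-10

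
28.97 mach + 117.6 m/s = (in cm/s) 9.982e+05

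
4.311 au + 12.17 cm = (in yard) 7.053e+11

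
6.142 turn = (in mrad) 3.859e+04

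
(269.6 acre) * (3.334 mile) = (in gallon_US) 1.546e+12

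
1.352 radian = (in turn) 0.2152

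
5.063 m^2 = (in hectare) 0.0005063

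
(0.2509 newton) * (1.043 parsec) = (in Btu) 7.653e+12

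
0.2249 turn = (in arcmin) 4858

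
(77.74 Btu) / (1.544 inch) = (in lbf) 4.702e+05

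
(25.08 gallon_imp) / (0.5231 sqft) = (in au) 1.568e-11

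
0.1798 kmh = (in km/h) 0.1798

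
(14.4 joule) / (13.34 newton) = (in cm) 107.9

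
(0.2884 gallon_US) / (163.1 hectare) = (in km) 6.694e-13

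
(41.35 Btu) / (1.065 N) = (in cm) 4.096e+06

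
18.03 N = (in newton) 18.03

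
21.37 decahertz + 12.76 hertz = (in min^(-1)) 1.359e+04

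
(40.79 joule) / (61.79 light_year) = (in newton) 6.978e-17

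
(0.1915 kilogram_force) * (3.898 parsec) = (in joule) 2.259e+17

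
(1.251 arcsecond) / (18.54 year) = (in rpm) 9.906e-14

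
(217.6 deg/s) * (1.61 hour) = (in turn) 3503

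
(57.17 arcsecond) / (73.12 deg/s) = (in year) 6.887e-12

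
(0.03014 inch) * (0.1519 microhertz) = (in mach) 3.415e-13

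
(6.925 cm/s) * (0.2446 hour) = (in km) 0.06098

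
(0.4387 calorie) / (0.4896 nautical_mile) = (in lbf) 0.0004551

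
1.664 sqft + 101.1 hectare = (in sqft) 1.088e+07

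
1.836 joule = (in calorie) 0.4388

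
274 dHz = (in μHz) 2.74e+07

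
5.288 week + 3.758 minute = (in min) 5.331e+04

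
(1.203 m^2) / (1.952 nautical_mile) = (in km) 3.328e-07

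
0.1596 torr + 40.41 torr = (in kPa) 5.409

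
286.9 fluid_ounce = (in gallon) 2.241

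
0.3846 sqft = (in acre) 8.829e-06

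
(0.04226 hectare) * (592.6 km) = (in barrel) 1.575e+09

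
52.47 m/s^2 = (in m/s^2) 52.47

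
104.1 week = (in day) 728.7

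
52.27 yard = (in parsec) 1.549e-15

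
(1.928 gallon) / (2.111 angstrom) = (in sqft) 3.721e+08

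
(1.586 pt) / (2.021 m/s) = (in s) 0.0002768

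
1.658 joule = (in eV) 1.035e+19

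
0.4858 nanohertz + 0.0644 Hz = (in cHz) 6.44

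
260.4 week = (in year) 4.994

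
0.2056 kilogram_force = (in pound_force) 0.4533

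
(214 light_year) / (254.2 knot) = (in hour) 4.301e+12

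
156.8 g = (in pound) 0.3457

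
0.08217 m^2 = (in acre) 2.03e-05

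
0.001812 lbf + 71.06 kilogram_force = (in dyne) 6.969e+07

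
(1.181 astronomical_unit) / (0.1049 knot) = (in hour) 9.094e+08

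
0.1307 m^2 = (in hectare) 1.307e-05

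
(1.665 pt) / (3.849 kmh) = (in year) 1.742e-11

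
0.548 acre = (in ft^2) 2.387e+04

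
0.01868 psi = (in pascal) 128.8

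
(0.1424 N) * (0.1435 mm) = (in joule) 2.043e-05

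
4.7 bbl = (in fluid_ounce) 2.527e+04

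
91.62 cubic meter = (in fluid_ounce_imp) 3.225e+06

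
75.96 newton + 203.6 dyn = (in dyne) 7.596e+06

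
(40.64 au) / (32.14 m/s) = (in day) 2.189e+06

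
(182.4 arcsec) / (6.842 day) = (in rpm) 1.428e-08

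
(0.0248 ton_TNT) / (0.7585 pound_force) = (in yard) 3.363e+07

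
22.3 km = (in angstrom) 2.23e+14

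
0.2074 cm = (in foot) 0.006804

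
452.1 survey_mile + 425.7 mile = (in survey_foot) 4.635e+06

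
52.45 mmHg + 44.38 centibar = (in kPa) 51.37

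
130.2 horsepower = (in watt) 9.709e+04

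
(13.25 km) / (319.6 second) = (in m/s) 41.46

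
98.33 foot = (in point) 8.496e+04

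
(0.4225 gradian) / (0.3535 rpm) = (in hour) 4.98e-05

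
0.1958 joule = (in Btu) 0.0001856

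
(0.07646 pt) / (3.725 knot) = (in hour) 3.91e-09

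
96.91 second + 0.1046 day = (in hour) 2.537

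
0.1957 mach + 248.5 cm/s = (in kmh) 248.8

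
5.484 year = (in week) 286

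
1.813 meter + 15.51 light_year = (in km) 1.467e+14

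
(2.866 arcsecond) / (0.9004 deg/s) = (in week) 1.462e-09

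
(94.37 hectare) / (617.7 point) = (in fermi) 4.331e+21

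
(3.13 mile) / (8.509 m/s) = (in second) 592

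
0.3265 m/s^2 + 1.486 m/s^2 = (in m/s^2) 1.812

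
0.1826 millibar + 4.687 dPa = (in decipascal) 187.3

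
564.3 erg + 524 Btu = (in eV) 3.451e+24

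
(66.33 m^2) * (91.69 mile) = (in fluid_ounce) 3.31e+11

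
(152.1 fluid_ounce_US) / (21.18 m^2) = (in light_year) 2.245e-20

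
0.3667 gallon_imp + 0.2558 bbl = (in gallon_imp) 9.313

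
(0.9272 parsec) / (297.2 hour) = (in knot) 5.198e+10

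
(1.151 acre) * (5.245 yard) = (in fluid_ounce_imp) 7.862e+08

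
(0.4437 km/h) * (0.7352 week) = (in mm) 5.48e+07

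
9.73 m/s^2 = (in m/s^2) 9.73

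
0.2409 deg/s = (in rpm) 0.04015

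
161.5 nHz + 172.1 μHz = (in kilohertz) 1.723e-07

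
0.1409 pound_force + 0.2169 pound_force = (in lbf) 0.3578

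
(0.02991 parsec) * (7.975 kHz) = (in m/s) 7.36e+18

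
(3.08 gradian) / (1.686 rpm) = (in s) 0.274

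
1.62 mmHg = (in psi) 0.03133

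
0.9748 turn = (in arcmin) 2.106e+04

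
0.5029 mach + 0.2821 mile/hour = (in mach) 0.5033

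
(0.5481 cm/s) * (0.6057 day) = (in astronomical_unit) 1.917e-09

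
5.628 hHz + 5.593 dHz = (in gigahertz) 5.634e-07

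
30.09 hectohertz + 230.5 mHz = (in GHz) 3.009e-06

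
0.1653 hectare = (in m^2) 1653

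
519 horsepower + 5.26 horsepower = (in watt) 3.909e+05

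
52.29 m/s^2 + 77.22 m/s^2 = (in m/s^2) 129.5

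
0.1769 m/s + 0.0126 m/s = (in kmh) 0.6822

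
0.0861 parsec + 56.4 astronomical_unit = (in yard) 2.915e+15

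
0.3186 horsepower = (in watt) 237.6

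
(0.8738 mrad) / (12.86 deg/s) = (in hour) 1.081e-06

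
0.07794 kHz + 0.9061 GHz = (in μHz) 9.061e+14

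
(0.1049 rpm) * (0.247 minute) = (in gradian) 10.36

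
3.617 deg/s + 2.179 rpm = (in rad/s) 0.2913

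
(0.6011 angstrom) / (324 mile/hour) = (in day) 4.803e-18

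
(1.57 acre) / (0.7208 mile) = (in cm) 547.7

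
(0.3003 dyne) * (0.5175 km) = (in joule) 0.001554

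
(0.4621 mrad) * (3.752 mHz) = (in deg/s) 9.934e-05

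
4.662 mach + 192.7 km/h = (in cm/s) 1.641e+05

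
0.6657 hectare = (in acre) 1.645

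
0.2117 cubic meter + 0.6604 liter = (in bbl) 1.336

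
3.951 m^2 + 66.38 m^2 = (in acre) 0.01738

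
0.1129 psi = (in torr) 5.839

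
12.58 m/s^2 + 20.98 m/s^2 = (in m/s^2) 33.56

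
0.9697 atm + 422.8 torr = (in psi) 22.43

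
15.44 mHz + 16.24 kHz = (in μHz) 1.624e+10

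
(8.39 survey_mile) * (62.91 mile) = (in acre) 3.378e+05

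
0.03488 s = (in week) 5.767e-08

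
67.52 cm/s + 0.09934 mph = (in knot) 1.399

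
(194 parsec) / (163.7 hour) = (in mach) 2.983e+10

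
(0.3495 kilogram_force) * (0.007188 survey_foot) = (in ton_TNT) 1.795e-12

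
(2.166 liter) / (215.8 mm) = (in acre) 2.48e-06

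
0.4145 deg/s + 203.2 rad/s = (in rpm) 1940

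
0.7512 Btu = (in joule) 792.6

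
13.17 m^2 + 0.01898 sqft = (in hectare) 0.001317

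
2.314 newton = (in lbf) 0.5202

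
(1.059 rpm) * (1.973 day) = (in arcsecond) 3.899e+09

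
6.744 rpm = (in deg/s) 40.46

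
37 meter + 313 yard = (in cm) 3.232e+04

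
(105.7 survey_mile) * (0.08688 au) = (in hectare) 2.211e+11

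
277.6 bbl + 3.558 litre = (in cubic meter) 44.14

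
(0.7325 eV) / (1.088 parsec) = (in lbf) 7.859e-37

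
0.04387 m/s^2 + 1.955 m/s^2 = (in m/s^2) 1.999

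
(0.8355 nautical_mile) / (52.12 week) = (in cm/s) 0.004909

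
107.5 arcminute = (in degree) 1.792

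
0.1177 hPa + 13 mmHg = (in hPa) 17.45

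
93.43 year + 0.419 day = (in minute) 4.911e+07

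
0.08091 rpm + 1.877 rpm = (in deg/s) 11.75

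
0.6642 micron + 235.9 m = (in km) 0.2359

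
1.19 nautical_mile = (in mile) 1.369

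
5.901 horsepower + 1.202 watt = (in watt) 4402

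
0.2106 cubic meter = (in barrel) 1.325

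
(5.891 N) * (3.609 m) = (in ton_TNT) 5.081e-09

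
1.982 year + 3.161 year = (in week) 268.2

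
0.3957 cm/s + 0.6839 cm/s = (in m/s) 0.0108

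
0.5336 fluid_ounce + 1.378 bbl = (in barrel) 1.378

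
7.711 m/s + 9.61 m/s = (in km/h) 62.36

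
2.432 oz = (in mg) 6.895e+04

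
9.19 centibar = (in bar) 0.0919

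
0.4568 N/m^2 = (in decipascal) 4.568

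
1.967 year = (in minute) 1.034e+06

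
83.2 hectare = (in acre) 205.6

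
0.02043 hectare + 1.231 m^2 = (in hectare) 0.02055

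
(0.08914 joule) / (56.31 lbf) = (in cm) 0.03559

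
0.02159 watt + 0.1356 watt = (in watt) 0.1572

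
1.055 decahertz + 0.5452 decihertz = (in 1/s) 10.6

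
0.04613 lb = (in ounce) 0.7381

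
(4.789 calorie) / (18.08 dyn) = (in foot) 3.636e+05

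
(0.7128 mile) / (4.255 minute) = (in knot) 8.734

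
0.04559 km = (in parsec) 1.477e-15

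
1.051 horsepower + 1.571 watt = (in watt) 785.3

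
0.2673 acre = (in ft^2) 1.164e+04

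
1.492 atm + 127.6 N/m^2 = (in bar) 1.513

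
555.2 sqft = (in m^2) 51.58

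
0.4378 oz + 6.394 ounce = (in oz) 6.832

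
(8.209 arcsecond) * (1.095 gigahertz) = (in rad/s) 4.358e+04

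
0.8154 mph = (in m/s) 0.3645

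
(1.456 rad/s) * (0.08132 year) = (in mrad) 3.734e+09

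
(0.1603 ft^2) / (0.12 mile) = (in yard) 8.433e-05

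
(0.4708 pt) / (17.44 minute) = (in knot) 3.085e-07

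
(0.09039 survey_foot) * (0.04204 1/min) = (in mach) 5.669e-08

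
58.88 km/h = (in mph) 36.59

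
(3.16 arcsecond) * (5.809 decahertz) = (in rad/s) 0.0008899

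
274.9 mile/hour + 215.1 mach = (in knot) 1.426e+05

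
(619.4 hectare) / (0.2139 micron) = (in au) 193.6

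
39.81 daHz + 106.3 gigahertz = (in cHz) 1.063e+13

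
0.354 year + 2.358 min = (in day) 129.2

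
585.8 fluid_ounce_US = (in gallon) 4.577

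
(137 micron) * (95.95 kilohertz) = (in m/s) 13.15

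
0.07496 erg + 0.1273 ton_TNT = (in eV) 3.324e+27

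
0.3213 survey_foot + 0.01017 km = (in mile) 0.00638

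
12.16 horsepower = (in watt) 9068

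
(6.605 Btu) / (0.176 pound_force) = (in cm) 8.901e+05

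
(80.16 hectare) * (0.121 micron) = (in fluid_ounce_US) 3280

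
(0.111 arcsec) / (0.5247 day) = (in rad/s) 1.187e-11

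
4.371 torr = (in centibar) 0.5828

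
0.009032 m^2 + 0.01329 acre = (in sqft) 579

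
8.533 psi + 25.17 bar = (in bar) 25.76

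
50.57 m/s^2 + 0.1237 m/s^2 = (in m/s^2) 50.69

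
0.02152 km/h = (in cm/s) 0.5978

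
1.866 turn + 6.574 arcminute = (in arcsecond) 2.419e+06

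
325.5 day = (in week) 46.5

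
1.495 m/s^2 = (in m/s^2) 1.495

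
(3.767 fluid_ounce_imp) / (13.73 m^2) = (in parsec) 2.526e-22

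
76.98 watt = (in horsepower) 0.1032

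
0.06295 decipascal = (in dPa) 0.06295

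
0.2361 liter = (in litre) 0.2361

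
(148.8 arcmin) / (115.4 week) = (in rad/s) 6.202e-10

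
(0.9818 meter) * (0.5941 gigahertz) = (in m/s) 5.833e+08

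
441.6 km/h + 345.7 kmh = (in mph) 489.2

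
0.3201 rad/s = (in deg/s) 18.34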